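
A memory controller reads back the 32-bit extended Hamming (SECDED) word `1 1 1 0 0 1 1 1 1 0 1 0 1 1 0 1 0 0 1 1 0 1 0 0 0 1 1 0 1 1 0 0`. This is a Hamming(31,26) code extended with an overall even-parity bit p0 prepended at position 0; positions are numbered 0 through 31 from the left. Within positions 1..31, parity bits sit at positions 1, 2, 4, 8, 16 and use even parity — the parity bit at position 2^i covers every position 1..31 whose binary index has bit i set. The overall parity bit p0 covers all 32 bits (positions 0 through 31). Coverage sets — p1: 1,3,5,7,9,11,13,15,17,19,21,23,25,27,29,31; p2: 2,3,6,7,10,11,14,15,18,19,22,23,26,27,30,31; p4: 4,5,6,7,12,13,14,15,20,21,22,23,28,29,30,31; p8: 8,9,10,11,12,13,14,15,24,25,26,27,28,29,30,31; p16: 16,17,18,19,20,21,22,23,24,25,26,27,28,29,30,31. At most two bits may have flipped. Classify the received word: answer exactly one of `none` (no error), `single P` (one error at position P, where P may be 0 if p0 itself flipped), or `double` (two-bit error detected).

double

s1: b1⊕b3⊕b5⊕b7⊕b9⊕b11⊕b13⊕b15⊕b17⊕b19⊕b21⊕b23⊕b25⊕b27⊕b29⊕b31 = 1⊕0⊕1⊕1⊕0⊕0⊕1⊕1⊕0⊕1⊕1⊕0⊕1⊕0⊕1⊕0 = 1
s2: b2⊕b3⊕b6⊕b7⊕b10⊕b11⊕b14⊕b15⊕b18⊕b19⊕b22⊕b23⊕b26⊕b27⊕b30⊕b31 = 1⊕0⊕1⊕1⊕1⊕0⊕0⊕1⊕1⊕1⊕0⊕0⊕1⊕0⊕0⊕0 = 0
s4: b4⊕b5⊕b6⊕b7⊕b12⊕b13⊕b14⊕b15⊕b20⊕b21⊕b22⊕b23⊕b28⊕b29⊕b30⊕b31 = 0⊕1⊕1⊕1⊕1⊕1⊕0⊕1⊕0⊕1⊕0⊕0⊕1⊕1⊕0⊕0 = 1
s8: b8⊕b9⊕b10⊕b11⊕b12⊕b13⊕b14⊕b15⊕b24⊕b25⊕b26⊕b27⊕b28⊕b29⊕b30⊕b31 = 1⊕0⊕1⊕0⊕1⊕1⊕0⊕1⊕0⊕1⊕1⊕0⊕1⊕1⊕0⊕0 = 1
s16: b16⊕b17⊕b18⊕b19⊕b20⊕b21⊕b22⊕b23⊕b24⊕b25⊕b26⊕b27⊕b28⊕b29⊕b30⊕b31 = 0⊕0⊕1⊕1⊕0⊕1⊕0⊕0⊕0⊕1⊕1⊕0⊕1⊕1⊕0⊕0 = 1
Syndrome (s16...s1) = 11101 → position 29.
Overall parity (XOR of all 32 bits, including p0): 1⊕1⊕1⊕0⊕0⊕1⊕1⊕1⊕1⊕0⊕1⊕0⊕1⊕1⊕0⊕1⊕0⊕0⊕1⊕1⊕0⊕1⊕0⊕0⊕0⊕1⊕1⊕0⊕1⊕1⊕0⊕0 = 0
Overall=0, syndrome position=29 → double-bit error detected (uncorrectable).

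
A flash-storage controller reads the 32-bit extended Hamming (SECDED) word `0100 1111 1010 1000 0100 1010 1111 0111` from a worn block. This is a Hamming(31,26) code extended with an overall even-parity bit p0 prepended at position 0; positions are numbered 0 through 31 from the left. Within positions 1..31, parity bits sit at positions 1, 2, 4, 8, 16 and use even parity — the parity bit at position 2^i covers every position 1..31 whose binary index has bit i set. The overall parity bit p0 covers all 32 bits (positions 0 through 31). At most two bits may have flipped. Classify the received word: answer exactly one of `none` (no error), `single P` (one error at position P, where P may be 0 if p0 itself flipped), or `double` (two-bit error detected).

none

s1: b1⊕b3⊕b5⊕b7⊕b9⊕b11⊕b13⊕b15⊕b17⊕b19⊕b21⊕b23⊕b25⊕b27⊕b29⊕b31 = 1⊕0⊕1⊕1⊕0⊕0⊕0⊕0⊕1⊕0⊕0⊕0⊕1⊕1⊕1⊕1 = 0
s2: b2⊕b3⊕b6⊕b7⊕b10⊕b11⊕b14⊕b15⊕b18⊕b19⊕b22⊕b23⊕b26⊕b27⊕b30⊕b31 = 0⊕0⊕1⊕1⊕1⊕0⊕0⊕0⊕0⊕0⊕1⊕0⊕1⊕1⊕1⊕1 = 0
s4: b4⊕b5⊕b6⊕b7⊕b12⊕b13⊕b14⊕b15⊕b20⊕b21⊕b22⊕b23⊕b28⊕b29⊕b30⊕b31 = 1⊕1⊕1⊕1⊕1⊕0⊕0⊕0⊕1⊕0⊕1⊕0⊕0⊕1⊕1⊕1 = 0
s8: b8⊕b9⊕b10⊕b11⊕b12⊕b13⊕b14⊕b15⊕b24⊕b25⊕b26⊕b27⊕b28⊕b29⊕b30⊕b31 = 1⊕0⊕1⊕0⊕1⊕0⊕0⊕0⊕1⊕1⊕1⊕1⊕0⊕1⊕1⊕1 = 0
s16: b16⊕b17⊕b18⊕b19⊕b20⊕b21⊕b22⊕b23⊕b24⊕b25⊕b26⊕b27⊕b28⊕b29⊕b30⊕b31 = 0⊕1⊕0⊕0⊕1⊕0⊕1⊕0⊕1⊕1⊕1⊕1⊕0⊕1⊕1⊕1 = 0
Syndrome (s16...s1) = 00000 → position 0 (no error).
Overall parity (XOR of all 32 bits, including p0): 0⊕1⊕0⊕0⊕1⊕1⊕1⊕1⊕1⊕0⊕1⊕0⊕1⊕0⊕0⊕0⊕0⊕1⊕0⊕0⊕1⊕0⊕1⊕0⊕1⊕1⊕1⊕1⊕0⊕1⊕1⊕1 = 0
Overall=0, syndrome position=0 → no error.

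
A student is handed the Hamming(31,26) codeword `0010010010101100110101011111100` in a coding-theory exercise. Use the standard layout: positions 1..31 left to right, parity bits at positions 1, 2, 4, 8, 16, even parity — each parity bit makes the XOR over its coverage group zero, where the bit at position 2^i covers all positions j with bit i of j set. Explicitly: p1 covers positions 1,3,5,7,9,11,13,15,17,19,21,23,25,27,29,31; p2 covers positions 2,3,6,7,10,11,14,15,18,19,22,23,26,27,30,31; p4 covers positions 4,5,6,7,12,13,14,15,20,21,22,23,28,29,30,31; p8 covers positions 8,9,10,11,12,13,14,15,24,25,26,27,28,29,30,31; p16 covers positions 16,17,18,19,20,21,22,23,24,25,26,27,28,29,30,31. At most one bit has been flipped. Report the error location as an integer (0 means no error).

s1: b1⊕b3⊕b5⊕b7⊕b9⊕b11⊕b13⊕b15⊕b17⊕b19⊕b21⊕b23⊕b25⊕b27⊕b29⊕b31 = 0⊕1⊕0⊕0⊕1⊕1⊕1⊕0⊕1⊕0⊕0⊕0⊕1⊕1⊕1⊕0 = 0
s2: b2⊕b3⊕b6⊕b7⊕b10⊕b11⊕b14⊕b15⊕b18⊕b19⊕b22⊕b23⊕b26⊕b27⊕b30⊕b31 = 0⊕1⊕1⊕0⊕0⊕1⊕1⊕0⊕1⊕0⊕1⊕0⊕1⊕1⊕0⊕0 = 0
s4: b4⊕b5⊕b6⊕b7⊕b12⊕b13⊕b14⊕b15⊕b20⊕b21⊕b22⊕b23⊕b28⊕b29⊕b30⊕b31 = 0⊕0⊕1⊕0⊕0⊕1⊕1⊕0⊕1⊕0⊕1⊕0⊕1⊕1⊕0⊕0 = 1
s8: b8⊕b9⊕b10⊕b11⊕b12⊕b13⊕b14⊕b15⊕b24⊕b25⊕b26⊕b27⊕b28⊕b29⊕b30⊕b31 = 0⊕1⊕0⊕1⊕0⊕1⊕1⊕0⊕1⊕1⊕1⊕1⊕1⊕1⊕0⊕0 = 0
s16: b16⊕b17⊕b18⊕b19⊕b20⊕b21⊕b22⊕b23⊕b24⊕b25⊕b26⊕b27⊕b28⊕b29⊕b30⊕b31 = 0⊕1⊕1⊕0⊕1⊕0⊕1⊕0⊕1⊕1⊕1⊕1⊕1⊕1⊕0⊕0 = 0
Syndrome (s16...s1) = 00100 → position 4.

4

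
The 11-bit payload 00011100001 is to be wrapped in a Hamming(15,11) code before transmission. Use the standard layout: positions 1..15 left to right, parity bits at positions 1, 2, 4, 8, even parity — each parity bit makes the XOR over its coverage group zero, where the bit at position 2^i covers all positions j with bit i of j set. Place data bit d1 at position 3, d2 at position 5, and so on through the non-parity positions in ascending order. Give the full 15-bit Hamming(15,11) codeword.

110000111100001

Place data bits at non-power-of-two positions: b3=0, b5=0, b6=0, b7=1, b9=1, b10=1, b11=0, b12=0, b13=0, b14=0, b15=1.
p1 = XOR of data positions {3,5,7,9,11,13,15} = 0⊕0⊕1⊕1⊕0⊕0⊕1 = 1
p2 = XOR of data positions {3,6,7,10,11,14,15} = 0⊕0⊕1⊕1⊕0⊕0⊕1 = 1
p4 = XOR of data positions {5,6,7,12,13,14,15} = 0⊕0⊕1⊕0⊕0⊕0⊕1 = 0
p8 = XOR of data positions {9,10,11,12,13,14,15} = 1⊕1⊕0⊕0⊕0⊕0⊕1 = 1
Codeword b1..b15 = 110000111100001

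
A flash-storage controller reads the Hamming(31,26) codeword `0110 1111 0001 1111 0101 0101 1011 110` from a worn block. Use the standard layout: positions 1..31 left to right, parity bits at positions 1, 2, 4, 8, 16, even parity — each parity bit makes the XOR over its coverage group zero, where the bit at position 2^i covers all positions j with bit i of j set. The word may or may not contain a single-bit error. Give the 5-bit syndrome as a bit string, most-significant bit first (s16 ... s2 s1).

01000

s1: b1⊕b3⊕b5⊕b7⊕b9⊕b11⊕b13⊕b15⊕b17⊕b19⊕b21⊕b23⊕b25⊕b27⊕b29⊕b31 = 0⊕1⊕1⊕1⊕0⊕0⊕1⊕1⊕0⊕0⊕0⊕0⊕1⊕1⊕1⊕0 = 0
s2: b2⊕b3⊕b6⊕b7⊕b10⊕b11⊕b14⊕b15⊕b18⊕b19⊕b22⊕b23⊕b26⊕b27⊕b30⊕b31 = 1⊕1⊕1⊕1⊕0⊕0⊕1⊕1⊕1⊕0⊕1⊕0⊕0⊕1⊕1⊕0 = 0
s4: b4⊕b5⊕b6⊕b7⊕b12⊕b13⊕b14⊕b15⊕b20⊕b21⊕b22⊕b23⊕b28⊕b29⊕b30⊕b31 = 0⊕1⊕1⊕1⊕1⊕1⊕1⊕1⊕1⊕0⊕1⊕0⊕1⊕1⊕1⊕0 = 0
s8: b8⊕b9⊕b10⊕b11⊕b12⊕b13⊕b14⊕b15⊕b24⊕b25⊕b26⊕b27⊕b28⊕b29⊕b30⊕b31 = 1⊕0⊕0⊕0⊕1⊕1⊕1⊕1⊕1⊕1⊕0⊕1⊕1⊕1⊕1⊕0 = 1
s16: b16⊕b17⊕b18⊕b19⊕b20⊕b21⊕b22⊕b23⊕b24⊕b25⊕b26⊕b27⊕b28⊕b29⊕b30⊕b31 = 1⊕0⊕1⊕0⊕1⊕0⊕1⊕0⊕1⊕1⊕0⊕1⊕1⊕1⊕1⊕0 = 0
Syndrome (s16...s1) = 01000 → position 8.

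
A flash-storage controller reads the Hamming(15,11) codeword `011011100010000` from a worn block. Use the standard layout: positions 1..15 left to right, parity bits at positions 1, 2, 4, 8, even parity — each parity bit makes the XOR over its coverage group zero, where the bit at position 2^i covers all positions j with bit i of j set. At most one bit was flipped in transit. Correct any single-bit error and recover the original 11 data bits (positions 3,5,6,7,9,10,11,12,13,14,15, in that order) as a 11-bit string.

s1: b1⊕b3⊕b5⊕b7⊕b9⊕b11⊕b13⊕b15 = 0⊕1⊕1⊕1⊕0⊕1⊕0⊕0 = 0
s2: b2⊕b3⊕b6⊕b7⊕b10⊕b11⊕b14⊕b15 = 1⊕1⊕1⊕1⊕0⊕1⊕0⊕0 = 1
s4: b4⊕b5⊕b6⊕b7⊕b12⊕b13⊕b14⊕b15 = 0⊕1⊕1⊕1⊕0⊕0⊕0⊕0 = 1
s8: b8⊕b9⊕b10⊕b11⊕b12⊕b13⊕b14⊕b15 = 0⊕0⊕0⊕1⊕0⊕0⊕0⊕0 = 1
Syndrome (s8...s1) = 1110 → position 14.
Flip bit 14: corrected codeword = 011011100010010
Data bits at positions 3,5,6,7,9,10,11,12,13,14,15: 11110010010

11110010010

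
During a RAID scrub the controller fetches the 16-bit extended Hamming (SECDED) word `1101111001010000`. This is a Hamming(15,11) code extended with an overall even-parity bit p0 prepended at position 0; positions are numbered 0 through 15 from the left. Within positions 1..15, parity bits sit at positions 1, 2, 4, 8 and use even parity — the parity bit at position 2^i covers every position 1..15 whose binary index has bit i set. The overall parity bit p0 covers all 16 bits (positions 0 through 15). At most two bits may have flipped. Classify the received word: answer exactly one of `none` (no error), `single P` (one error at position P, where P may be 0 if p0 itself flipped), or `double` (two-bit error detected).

double

s1: b1⊕b3⊕b5⊕b7⊕b9⊕b11⊕b13⊕b15 = 1⊕1⊕1⊕0⊕1⊕1⊕0⊕0 = 1
s2: b2⊕b3⊕b6⊕b7⊕b10⊕b11⊕b14⊕b15 = 0⊕1⊕1⊕0⊕0⊕1⊕0⊕0 = 1
s4: b4⊕b5⊕b6⊕b7⊕b12⊕b13⊕b14⊕b15 = 1⊕1⊕1⊕0⊕0⊕0⊕0⊕0 = 1
s8: b8⊕b9⊕b10⊕b11⊕b12⊕b13⊕b14⊕b15 = 0⊕1⊕0⊕1⊕0⊕0⊕0⊕0 = 0
Syndrome (s8...s1) = 0111 → position 7.
Overall parity (XOR of all 16 bits, including p0): 1⊕1⊕0⊕1⊕1⊕1⊕1⊕0⊕0⊕1⊕0⊕1⊕0⊕0⊕0⊕0 = 0
Overall=0, syndrome position=7 → double-bit error detected (uncorrectable).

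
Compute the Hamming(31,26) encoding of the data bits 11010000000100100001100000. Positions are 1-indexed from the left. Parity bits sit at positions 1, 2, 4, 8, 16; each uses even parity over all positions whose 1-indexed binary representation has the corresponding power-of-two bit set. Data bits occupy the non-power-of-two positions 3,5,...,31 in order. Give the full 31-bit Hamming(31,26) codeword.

1111101000000000100100001100000

Place data bits at non-power-of-two positions: b3=1, b5=1, b6=0, b7=1, b9=0, b10=0, b11=0, b12=0, b13=0, b14=0, b15=0, b17=1, b18=0, b19=0, b20=1, b21=0, b22=0, b23=0, b24=0, b25=1, b26=1, b27=0, b28=0, b29=0, b30=0, b31=0.
p1 = XOR of data positions {3,5,7,9,11,13,15,17,19,21,23,25,27,29,31} = 1⊕1⊕1⊕0⊕0⊕0⊕0⊕1⊕0⊕0⊕0⊕1⊕0⊕0⊕0 = 1
p2 = XOR of data positions {3,6,7,10,11,14,15,18,19,22,23,26,27,30,31} = 1⊕0⊕1⊕0⊕0⊕0⊕0⊕0⊕0⊕0⊕0⊕1⊕0⊕0⊕0 = 1
p4 = XOR of data positions {5,6,7,12,13,14,15,20,21,22,23,28,29,30,31} = 1⊕0⊕1⊕0⊕0⊕0⊕0⊕1⊕0⊕0⊕0⊕0⊕0⊕0⊕0 = 1
p8 = XOR of data positions {9,10,11,12,13,14,15,24,25,26,27,28,29,30,31} = 0⊕0⊕0⊕0⊕0⊕0⊕0⊕0⊕1⊕1⊕0⊕0⊕0⊕0⊕0 = 0
p16 = XOR of data positions {17,18,19,20,21,22,23,24,25,26,27,28,29,30,31} = 1⊕0⊕0⊕1⊕0⊕0⊕0⊕0⊕1⊕1⊕0⊕0⊕0⊕0⊕0 = 0
Codeword b1..b31 = 1111101000000000100100001100000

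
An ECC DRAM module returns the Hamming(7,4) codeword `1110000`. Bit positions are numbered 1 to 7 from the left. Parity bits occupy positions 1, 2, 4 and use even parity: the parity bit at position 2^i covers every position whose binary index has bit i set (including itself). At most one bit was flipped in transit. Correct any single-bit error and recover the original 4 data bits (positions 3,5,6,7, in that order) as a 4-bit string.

1000

s1: b1⊕b3⊕b5⊕b7 = 1⊕1⊕0⊕0 = 0
s2: b2⊕b3⊕b6⊕b7 = 1⊕1⊕0⊕0 = 0
s4: b4⊕b5⊕b6⊕b7 = 0⊕0⊕0⊕0 = 0
Syndrome (s4...s1) = 000 → position 0 (no error).
No correction needed.
Data bits at positions 3,5,6,7: 1000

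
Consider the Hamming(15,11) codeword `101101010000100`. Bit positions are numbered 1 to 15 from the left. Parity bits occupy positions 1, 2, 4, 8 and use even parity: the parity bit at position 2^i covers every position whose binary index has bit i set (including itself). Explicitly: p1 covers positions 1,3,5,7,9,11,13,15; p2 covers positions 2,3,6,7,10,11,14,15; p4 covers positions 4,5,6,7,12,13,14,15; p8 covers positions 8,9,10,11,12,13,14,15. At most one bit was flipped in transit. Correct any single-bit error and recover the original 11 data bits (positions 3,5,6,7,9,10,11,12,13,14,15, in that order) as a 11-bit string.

s1: b1⊕b3⊕b5⊕b7⊕b9⊕b11⊕b13⊕b15 = 1⊕1⊕0⊕0⊕0⊕0⊕1⊕0 = 1
s2: b2⊕b3⊕b6⊕b7⊕b10⊕b11⊕b14⊕b15 = 0⊕1⊕1⊕0⊕0⊕0⊕0⊕0 = 0
s4: b4⊕b5⊕b6⊕b7⊕b12⊕b13⊕b14⊕b15 = 1⊕0⊕1⊕0⊕0⊕1⊕0⊕0 = 1
s8: b8⊕b9⊕b10⊕b11⊕b12⊕b13⊕b14⊕b15 = 1⊕0⊕0⊕0⊕0⊕1⊕0⊕0 = 0
Syndrome (s8...s1) = 0101 → position 5.
Flip bit 5: corrected codeword = 101111010000100
Data bits at positions 3,5,6,7,9,10,11,12,13,14,15: 11100000100

11100000100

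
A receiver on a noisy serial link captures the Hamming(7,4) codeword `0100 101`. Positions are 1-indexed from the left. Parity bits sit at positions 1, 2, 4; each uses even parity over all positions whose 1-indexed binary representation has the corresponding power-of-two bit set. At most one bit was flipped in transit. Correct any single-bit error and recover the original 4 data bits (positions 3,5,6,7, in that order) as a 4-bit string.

s1: b1⊕b3⊕b5⊕b7 = 0⊕0⊕1⊕1 = 0
s2: b2⊕b3⊕b6⊕b7 = 1⊕0⊕0⊕1 = 0
s4: b4⊕b5⊕b6⊕b7 = 0⊕1⊕0⊕1 = 0
Syndrome (s4...s1) = 000 → position 0 (no error).
No correction needed.
Data bits at positions 3,5,6,7: 0101

0101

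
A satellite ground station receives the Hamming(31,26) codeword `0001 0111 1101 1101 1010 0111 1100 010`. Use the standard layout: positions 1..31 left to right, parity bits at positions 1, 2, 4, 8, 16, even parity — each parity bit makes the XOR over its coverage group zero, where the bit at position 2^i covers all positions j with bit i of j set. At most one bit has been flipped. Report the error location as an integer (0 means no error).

s1: b1⊕b3⊕b5⊕b7⊕b9⊕b11⊕b13⊕b15⊕b17⊕b19⊕b21⊕b23⊕b25⊕b27⊕b29⊕b31 = 0⊕0⊕0⊕1⊕1⊕0⊕1⊕0⊕1⊕1⊕0⊕1⊕1⊕0⊕0⊕0 = 1
s2: b2⊕b3⊕b6⊕b7⊕b10⊕b11⊕b14⊕b15⊕b18⊕b19⊕b22⊕b23⊕b26⊕b27⊕b30⊕b31 = 0⊕0⊕1⊕1⊕1⊕0⊕1⊕0⊕0⊕1⊕1⊕1⊕1⊕0⊕1⊕0 = 1
s4: b4⊕b5⊕b6⊕b7⊕b12⊕b13⊕b14⊕b15⊕b20⊕b21⊕b22⊕b23⊕b28⊕b29⊕b30⊕b31 = 1⊕0⊕1⊕1⊕1⊕1⊕1⊕0⊕0⊕0⊕1⊕1⊕0⊕0⊕1⊕0 = 1
s8: b8⊕b9⊕b10⊕b11⊕b12⊕b13⊕b14⊕b15⊕b24⊕b25⊕b26⊕b27⊕b28⊕b29⊕b30⊕b31 = 1⊕1⊕1⊕0⊕1⊕1⊕1⊕0⊕1⊕1⊕1⊕0⊕0⊕0⊕1⊕0 = 0
s16: b16⊕b17⊕b18⊕b19⊕b20⊕b21⊕b22⊕b23⊕b24⊕b25⊕b26⊕b27⊕b28⊕b29⊕b30⊕b31 = 1⊕1⊕0⊕1⊕0⊕0⊕1⊕1⊕1⊕1⊕1⊕0⊕0⊕0⊕1⊕0 = 1
Syndrome (s16...s1) = 10111 → position 23.

23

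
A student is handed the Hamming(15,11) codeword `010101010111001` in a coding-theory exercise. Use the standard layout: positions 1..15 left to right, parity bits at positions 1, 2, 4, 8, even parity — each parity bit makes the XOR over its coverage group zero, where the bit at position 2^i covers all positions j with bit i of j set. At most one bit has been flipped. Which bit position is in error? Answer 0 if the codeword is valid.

s1: b1⊕b3⊕b5⊕b7⊕b9⊕b11⊕b13⊕b15 = 0⊕0⊕0⊕0⊕0⊕1⊕0⊕1 = 0
s2: b2⊕b3⊕b6⊕b7⊕b10⊕b11⊕b14⊕b15 = 1⊕0⊕1⊕0⊕1⊕1⊕0⊕1 = 1
s4: b4⊕b5⊕b6⊕b7⊕b12⊕b13⊕b14⊕b15 = 1⊕0⊕1⊕0⊕1⊕0⊕0⊕1 = 0
s8: b8⊕b9⊕b10⊕b11⊕b12⊕b13⊕b14⊕b15 = 1⊕0⊕1⊕1⊕1⊕0⊕0⊕1 = 1
Syndrome (s8...s1) = 1010 → position 10.

10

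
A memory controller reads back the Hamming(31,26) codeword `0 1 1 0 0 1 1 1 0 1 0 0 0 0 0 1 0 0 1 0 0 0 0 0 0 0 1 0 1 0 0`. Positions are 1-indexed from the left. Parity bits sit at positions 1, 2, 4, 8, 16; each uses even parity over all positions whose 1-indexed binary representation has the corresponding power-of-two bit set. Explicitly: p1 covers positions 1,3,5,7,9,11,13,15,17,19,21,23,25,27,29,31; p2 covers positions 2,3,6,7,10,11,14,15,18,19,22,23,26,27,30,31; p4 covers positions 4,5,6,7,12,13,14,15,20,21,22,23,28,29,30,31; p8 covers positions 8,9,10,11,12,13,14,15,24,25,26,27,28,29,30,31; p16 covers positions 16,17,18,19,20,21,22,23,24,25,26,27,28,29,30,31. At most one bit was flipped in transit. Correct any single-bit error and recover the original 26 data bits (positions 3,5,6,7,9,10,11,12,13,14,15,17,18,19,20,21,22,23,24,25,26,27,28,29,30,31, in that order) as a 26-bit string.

10100100000001000000010100

s1: b1⊕b3⊕b5⊕b7⊕b9⊕b11⊕b13⊕b15⊕b17⊕b19⊕b21⊕b23⊕b25⊕b27⊕b29⊕b31 = 0⊕1⊕0⊕1⊕0⊕0⊕0⊕0⊕0⊕1⊕0⊕0⊕0⊕1⊕1⊕0 = 1
s2: b2⊕b3⊕b6⊕b7⊕b10⊕b11⊕b14⊕b15⊕b18⊕b19⊕b22⊕b23⊕b26⊕b27⊕b30⊕b31 = 1⊕1⊕1⊕1⊕1⊕0⊕0⊕0⊕0⊕1⊕0⊕0⊕0⊕1⊕0⊕0 = 1
s4: b4⊕b5⊕b6⊕b7⊕b12⊕b13⊕b14⊕b15⊕b20⊕b21⊕b22⊕b23⊕b28⊕b29⊕b30⊕b31 = 0⊕0⊕1⊕1⊕0⊕0⊕0⊕0⊕0⊕0⊕0⊕0⊕0⊕1⊕0⊕0 = 1
s8: b8⊕b9⊕b10⊕b11⊕b12⊕b13⊕b14⊕b15⊕b24⊕b25⊕b26⊕b27⊕b28⊕b29⊕b30⊕b31 = 1⊕0⊕1⊕0⊕0⊕0⊕0⊕0⊕0⊕0⊕0⊕1⊕0⊕1⊕0⊕0 = 0
s16: b16⊕b17⊕b18⊕b19⊕b20⊕b21⊕b22⊕b23⊕b24⊕b25⊕b26⊕b27⊕b28⊕b29⊕b30⊕b31 = 1⊕0⊕0⊕1⊕0⊕0⊕0⊕0⊕0⊕0⊕0⊕1⊕0⊕1⊕0⊕0 = 0
Syndrome (s16...s1) = 00111 → position 7.
Flip bit 7: corrected codeword = 0110010101000001001000000010100
Data bits at positions 3,5,6,7,9,10,11,12,13,14,15,17,18,19,20,21,22,23,24,25,26,27,28,29,30,31: 10100100000001000000010100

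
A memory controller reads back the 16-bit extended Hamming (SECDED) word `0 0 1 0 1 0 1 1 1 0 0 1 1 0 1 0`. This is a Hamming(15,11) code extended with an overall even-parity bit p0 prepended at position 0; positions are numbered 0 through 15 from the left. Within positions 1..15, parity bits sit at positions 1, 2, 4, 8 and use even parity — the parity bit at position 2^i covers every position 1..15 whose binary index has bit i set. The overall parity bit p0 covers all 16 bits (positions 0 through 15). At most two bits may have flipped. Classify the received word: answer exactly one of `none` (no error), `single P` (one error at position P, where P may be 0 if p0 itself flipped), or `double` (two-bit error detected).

s1: b1⊕b3⊕b5⊕b7⊕b9⊕b11⊕b13⊕b15 = 0⊕0⊕0⊕1⊕0⊕1⊕0⊕0 = 0
s2: b2⊕b3⊕b6⊕b7⊕b10⊕b11⊕b14⊕b15 = 1⊕0⊕1⊕1⊕0⊕1⊕1⊕0 = 1
s4: b4⊕b5⊕b6⊕b7⊕b12⊕b13⊕b14⊕b15 = 1⊕0⊕1⊕1⊕1⊕0⊕1⊕0 = 1
s8: b8⊕b9⊕b10⊕b11⊕b12⊕b13⊕b14⊕b15 = 1⊕0⊕0⊕1⊕1⊕0⊕1⊕0 = 0
Syndrome (s8...s1) = 0110 → position 6.
Overall parity (XOR of all 16 bits, including p0): 0⊕0⊕1⊕0⊕1⊕0⊕1⊕1⊕1⊕0⊕0⊕1⊕1⊕0⊕1⊕0 = 0
Overall=0, syndrome position=6 → double-bit error detected (uncorrectable).

double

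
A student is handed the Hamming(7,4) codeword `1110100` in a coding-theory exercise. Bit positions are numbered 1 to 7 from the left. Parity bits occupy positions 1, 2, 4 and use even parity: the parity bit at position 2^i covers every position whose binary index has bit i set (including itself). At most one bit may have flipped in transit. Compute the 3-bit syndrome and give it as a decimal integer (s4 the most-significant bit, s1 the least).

s1: b1⊕b3⊕b5⊕b7 = 1⊕1⊕1⊕0 = 1
s2: b2⊕b3⊕b6⊕b7 = 1⊕1⊕0⊕0 = 0
s4: b4⊕b5⊕b6⊕b7 = 0⊕1⊕0⊕0 = 1
Syndrome (s4...s1) = 101 → position 5.

5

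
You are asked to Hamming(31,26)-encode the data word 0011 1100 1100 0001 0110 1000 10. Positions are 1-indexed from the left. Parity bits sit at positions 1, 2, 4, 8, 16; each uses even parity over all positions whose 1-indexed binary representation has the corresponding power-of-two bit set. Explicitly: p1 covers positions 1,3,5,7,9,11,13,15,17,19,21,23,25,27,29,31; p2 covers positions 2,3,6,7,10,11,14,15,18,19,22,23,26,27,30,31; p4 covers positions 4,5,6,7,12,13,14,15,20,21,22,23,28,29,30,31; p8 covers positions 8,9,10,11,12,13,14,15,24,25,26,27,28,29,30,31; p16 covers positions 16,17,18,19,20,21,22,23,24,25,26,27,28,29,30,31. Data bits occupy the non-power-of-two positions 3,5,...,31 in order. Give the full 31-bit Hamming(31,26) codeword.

Place data bits at non-power-of-two positions: b3=0, b5=0, b6=1, b7=1, b9=1, b10=1, b11=0, b12=0, b13=1, b14=1, b15=0, b17=0, b18=0, b19=0, b20=0, b21=1, b22=0, b23=1, b24=1, b25=0, b26=1, b27=0, b28=0, b29=0, b30=1, b31=0.
p1 = XOR of data positions {3,5,7,9,11,13,15,17,19,21,23,25,27,29,31} = 0⊕0⊕1⊕1⊕0⊕1⊕0⊕0⊕0⊕1⊕1⊕0⊕0⊕0⊕0 = 1
p2 = XOR of data positions {3,6,7,10,11,14,15,18,19,22,23,26,27,30,31} = 0⊕1⊕1⊕1⊕0⊕1⊕0⊕0⊕0⊕0⊕1⊕1⊕0⊕1⊕0 = 1
p4 = XOR of data positions {5,6,7,12,13,14,15,20,21,22,23,28,29,30,31} = 0⊕1⊕1⊕0⊕1⊕1⊕0⊕0⊕1⊕0⊕1⊕0⊕0⊕1⊕0 = 1
p8 = XOR of data positions {9,10,11,12,13,14,15,24,25,26,27,28,29,30,31} = 1⊕1⊕0⊕0⊕1⊕1⊕0⊕1⊕0⊕1⊕0⊕0⊕0⊕1⊕0 = 1
p16 = XOR of data positions {17,18,19,20,21,22,23,24,25,26,27,28,29,30,31} = 0⊕0⊕0⊕0⊕1⊕0⊕1⊕1⊕0⊕1⊕0⊕0⊕0⊕1⊕0 = 1
Codeword b1..b31 = 1101011111001101000010110100010

1101011111001101000010110100010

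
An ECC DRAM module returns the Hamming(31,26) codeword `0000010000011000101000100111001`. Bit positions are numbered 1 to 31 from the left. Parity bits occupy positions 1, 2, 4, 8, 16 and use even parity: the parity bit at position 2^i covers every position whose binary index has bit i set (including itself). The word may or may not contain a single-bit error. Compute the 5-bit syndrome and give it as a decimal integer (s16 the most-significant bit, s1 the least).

s1: b1⊕b3⊕b5⊕b7⊕b9⊕b11⊕b13⊕b15⊕b17⊕b19⊕b21⊕b23⊕b25⊕b27⊕b29⊕b31 = 0⊕0⊕0⊕0⊕0⊕0⊕1⊕0⊕1⊕1⊕0⊕1⊕0⊕1⊕0⊕1 = 0
s2: b2⊕b3⊕b6⊕b7⊕b10⊕b11⊕b14⊕b15⊕b18⊕b19⊕b22⊕b23⊕b26⊕b27⊕b30⊕b31 = 0⊕0⊕1⊕0⊕0⊕0⊕0⊕0⊕0⊕1⊕0⊕1⊕1⊕1⊕0⊕1 = 0
s4: b4⊕b5⊕b6⊕b7⊕b12⊕b13⊕b14⊕b15⊕b20⊕b21⊕b22⊕b23⊕b28⊕b29⊕b30⊕b31 = 0⊕0⊕1⊕0⊕1⊕1⊕0⊕0⊕0⊕0⊕0⊕1⊕1⊕0⊕0⊕1 = 0
s8: b8⊕b9⊕b10⊕b11⊕b12⊕b13⊕b14⊕b15⊕b24⊕b25⊕b26⊕b27⊕b28⊕b29⊕b30⊕b31 = 0⊕0⊕0⊕0⊕1⊕1⊕0⊕0⊕0⊕0⊕1⊕1⊕1⊕0⊕0⊕1 = 0
s16: b16⊕b17⊕b18⊕b19⊕b20⊕b21⊕b22⊕b23⊕b24⊕b25⊕b26⊕b27⊕b28⊕b29⊕b30⊕b31 = 0⊕1⊕0⊕1⊕0⊕0⊕0⊕1⊕0⊕0⊕1⊕1⊕1⊕0⊕0⊕1 = 1
Syndrome (s16...s1) = 10000 → position 16.

16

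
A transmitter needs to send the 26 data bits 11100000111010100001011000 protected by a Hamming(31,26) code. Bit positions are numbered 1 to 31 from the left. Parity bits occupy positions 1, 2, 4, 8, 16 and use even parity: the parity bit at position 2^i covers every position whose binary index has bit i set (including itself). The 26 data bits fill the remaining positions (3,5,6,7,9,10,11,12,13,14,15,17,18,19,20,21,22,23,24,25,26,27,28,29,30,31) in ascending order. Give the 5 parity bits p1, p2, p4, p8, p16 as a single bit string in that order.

Place data bits at non-power-of-two positions: b3=1, b5=1, b6=1, b7=0, b9=0, b10=0, b11=0, b12=0, b13=1, b14=1, b15=1, b17=0, b18=1, b19=0, b20=1, b21=0, b22=0, b23=0, b24=0, b25=1, b26=0, b27=1, b28=1, b29=0, b30=0, b31=0.
p1 = XOR of data positions {3,5,7,9,11,13,15,17,19,21,23,25,27,29,31} = 1⊕1⊕0⊕0⊕0⊕1⊕1⊕0⊕0⊕0⊕0⊕1⊕1⊕0⊕0 = 0
p2 = XOR of data positions {3,6,7,10,11,14,15,18,19,22,23,26,27,30,31} = 1⊕1⊕0⊕0⊕0⊕1⊕1⊕1⊕0⊕0⊕0⊕0⊕1⊕0⊕0 = 0
p4 = XOR of data positions {5,6,7,12,13,14,15,20,21,22,23,28,29,30,31} = 1⊕1⊕0⊕0⊕1⊕1⊕1⊕1⊕0⊕0⊕0⊕1⊕0⊕0⊕0 = 1
p8 = XOR of data positions {9,10,11,12,13,14,15,24,25,26,27,28,29,30,31} = 0⊕0⊕0⊕0⊕1⊕1⊕1⊕0⊕1⊕0⊕1⊕1⊕0⊕0⊕0 = 0
p16 = XOR of data positions {17,18,19,20,21,22,23,24,25,26,27,28,29,30,31} = 0⊕1⊕0⊕1⊕0⊕0⊕0⊕0⊕1⊕0⊕1⊕1⊕0⊕0⊕0 = 1
Parity bits p1,p2,p4,p8,p16 = 00101

00101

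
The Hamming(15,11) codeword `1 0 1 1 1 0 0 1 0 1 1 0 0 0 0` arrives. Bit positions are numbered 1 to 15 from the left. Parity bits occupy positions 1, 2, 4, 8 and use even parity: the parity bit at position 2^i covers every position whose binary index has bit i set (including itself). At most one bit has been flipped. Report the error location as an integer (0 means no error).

s1: b1⊕b3⊕b5⊕b7⊕b9⊕b11⊕b13⊕b15 = 1⊕1⊕1⊕0⊕0⊕1⊕0⊕0 = 0
s2: b2⊕b3⊕b6⊕b7⊕b10⊕b11⊕b14⊕b15 = 0⊕1⊕0⊕0⊕1⊕1⊕0⊕0 = 1
s4: b4⊕b5⊕b6⊕b7⊕b12⊕b13⊕b14⊕b15 = 1⊕1⊕0⊕0⊕0⊕0⊕0⊕0 = 0
s8: b8⊕b9⊕b10⊕b11⊕b12⊕b13⊕b14⊕b15 = 1⊕0⊕1⊕1⊕0⊕0⊕0⊕0 = 1
Syndrome (s8...s1) = 1010 → position 10.

10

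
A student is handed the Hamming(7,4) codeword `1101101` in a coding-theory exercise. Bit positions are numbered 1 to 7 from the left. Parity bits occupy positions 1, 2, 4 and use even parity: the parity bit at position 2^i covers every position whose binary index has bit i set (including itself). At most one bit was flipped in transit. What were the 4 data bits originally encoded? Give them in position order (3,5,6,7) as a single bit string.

0001

s1: b1⊕b3⊕b5⊕b7 = 1⊕0⊕1⊕1 = 1
s2: b2⊕b3⊕b6⊕b7 = 1⊕0⊕0⊕1 = 0
s4: b4⊕b5⊕b6⊕b7 = 1⊕1⊕0⊕1 = 1
Syndrome (s4...s1) = 101 → position 5.
Flip bit 5: corrected codeword = 1101001
Data bits at positions 3,5,6,7: 0001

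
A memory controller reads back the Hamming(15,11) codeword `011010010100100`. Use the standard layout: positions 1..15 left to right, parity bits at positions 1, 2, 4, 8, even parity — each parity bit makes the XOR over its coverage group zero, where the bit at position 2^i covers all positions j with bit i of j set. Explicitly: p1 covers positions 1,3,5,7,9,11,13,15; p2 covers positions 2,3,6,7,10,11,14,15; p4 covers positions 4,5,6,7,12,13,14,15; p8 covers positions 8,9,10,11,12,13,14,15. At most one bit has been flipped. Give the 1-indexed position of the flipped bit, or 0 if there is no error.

s1: b1⊕b3⊕b5⊕b7⊕b9⊕b11⊕b13⊕b15 = 0⊕1⊕1⊕0⊕0⊕0⊕1⊕0 = 1
s2: b2⊕b3⊕b6⊕b7⊕b10⊕b11⊕b14⊕b15 = 1⊕1⊕0⊕0⊕1⊕0⊕0⊕0 = 1
s4: b4⊕b5⊕b6⊕b7⊕b12⊕b13⊕b14⊕b15 = 0⊕1⊕0⊕0⊕0⊕1⊕0⊕0 = 0
s8: b8⊕b9⊕b10⊕b11⊕b12⊕b13⊕b14⊕b15 = 1⊕0⊕1⊕0⊕0⊕1⊕0⊕0 = 1
Syndrome (s8...s1) = 1011 → position 11.

11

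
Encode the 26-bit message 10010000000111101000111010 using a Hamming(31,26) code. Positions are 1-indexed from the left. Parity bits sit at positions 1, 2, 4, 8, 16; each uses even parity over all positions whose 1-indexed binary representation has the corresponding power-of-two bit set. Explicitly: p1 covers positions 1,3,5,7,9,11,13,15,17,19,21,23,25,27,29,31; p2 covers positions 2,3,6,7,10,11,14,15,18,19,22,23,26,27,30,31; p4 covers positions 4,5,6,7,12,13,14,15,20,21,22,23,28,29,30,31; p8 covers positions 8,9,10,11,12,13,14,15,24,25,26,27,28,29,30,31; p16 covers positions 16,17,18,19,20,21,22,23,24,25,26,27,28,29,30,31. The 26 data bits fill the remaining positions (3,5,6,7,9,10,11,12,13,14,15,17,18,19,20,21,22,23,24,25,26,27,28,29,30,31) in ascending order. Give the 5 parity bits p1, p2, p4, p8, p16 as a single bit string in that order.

10101

Place data bits at non-power-of-two positions: b3=1, b5=0, b6=0, b7=1, b9=0, b10=0, b11=0, b12=0, b13=0, b14=0, b15=0, b17=1, b18=1, b19=1, b20=1, b21=0, b22=1, b23=0, b24=0, b25=0, b26=1, b27=1, b28=1, b29=0, b30=1, b31=0.
p1 = XOR of data positions {3,5,7,9,11,13,15,17,19,21,23,25,27,29,31} = 1⊕0⊕1⊕0⊕0⊕0⊕0⊕1⊕1⊕0⊕0⊕0⊕1⊕0⊕0 = 1
p2 = XOR of data positions {3,6,7,10,11,14,15,18,19,22,23,26,27,30,31} = 1⊕0⊕1⊕0⊕0⊕0⊕0⊕1⊕1⊕1⊕0⊕1⊕1⊕1⊕0 = 0
p4 = XOR of data positions {5,6,7,12,13,14,15,20,21,22,23,28,29,30,31} = 0⊕0⊕1⊕0⊕0⊕0⊕0⊕1⊕0⊕1⊕0⊕1⊕0⊕1⊕0 = 1
p8 = XOR of data positions {9,10,11,12,13,14,15,24,25,26,27,28,29,30,31} = 0⊕0⊕0⊕0⊕0⊕0⊕0⊕0⊕0⊕1⊕1⊕1⊕0⊕1⊕0 = 0
p16 = XOR of data positions {17,18,19,20,21,22,23,24,25,26,27,28,29,30,31} = 1⊕1⊕1⊕1⊕0⊕1⊕0⊕0⊕0⊕1⊕1⊕1⊕0⊕1⊕0 = 1
Parity bits p1,p2,p4,p8,p16 = 10101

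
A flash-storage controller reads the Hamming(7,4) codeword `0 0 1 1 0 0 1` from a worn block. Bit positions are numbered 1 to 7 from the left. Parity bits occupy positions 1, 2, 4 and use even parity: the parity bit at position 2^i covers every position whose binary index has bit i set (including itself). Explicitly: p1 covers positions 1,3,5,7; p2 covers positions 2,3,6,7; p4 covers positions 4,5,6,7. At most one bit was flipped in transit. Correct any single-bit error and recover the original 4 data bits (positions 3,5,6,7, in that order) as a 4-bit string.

s1: b1⊕b3⊕b5⊕b7 = 0⊕1⊕0⊕1 = 0
s2: b2⊕b3⊕b6⊕b7 = 0⊕1⊕0⊕1 = 0
s4: b4⊕b5⊕b6⊕b7 = 1⊕0⊕0⊕1 = 0
Syndrome (s4...s1) = 000 → position 0 (no error).
No correction needed.
Data bits at positions 3,5,6,7: 1001

1001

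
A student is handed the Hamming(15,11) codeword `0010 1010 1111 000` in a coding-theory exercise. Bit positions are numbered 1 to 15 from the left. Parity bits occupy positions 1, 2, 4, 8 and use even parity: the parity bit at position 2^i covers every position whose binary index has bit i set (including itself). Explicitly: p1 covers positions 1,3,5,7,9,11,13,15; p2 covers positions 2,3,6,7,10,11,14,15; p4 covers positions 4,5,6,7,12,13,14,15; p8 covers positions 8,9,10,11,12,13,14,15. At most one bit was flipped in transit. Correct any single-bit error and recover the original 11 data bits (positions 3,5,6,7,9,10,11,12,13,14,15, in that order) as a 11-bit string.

10011111000

s1: b1⊕b3⊕b5⊕b7⊕b9⊕b11⊕b13⊕b15 = 0⊕1⊕1⊕1⊕1⊕1⊕0⊕0 = 1
s2: b2⊕b3⊕b6⊕b7⊕b10⊕b11⊕b14⊕b15 = 0⊕1⊕0⊕1⊕1⊕1⊕0⊕0 = 0
s4: b4⊕b5⊕b6⊕b7⊕b12⊕b13⊕b14⊕b15 = 0⊕1⊕0⊕1⊕1⊕0⊕0⊕0 = 1
s8: b8⊕b9⊕b10⊕b11⊕b12⊕b13⊕b14⊕b15 = 0⊕1⊕1⊕1⊕1⊕0⊕0⊕0 = 0
Syndrome (s8...s1) = 0101 → position 5.
Flip bit 5: corrected codeword = 001000101111000
Data bits at positions 3,5,6,7,9,10,11,12,13,14,15: 10011111000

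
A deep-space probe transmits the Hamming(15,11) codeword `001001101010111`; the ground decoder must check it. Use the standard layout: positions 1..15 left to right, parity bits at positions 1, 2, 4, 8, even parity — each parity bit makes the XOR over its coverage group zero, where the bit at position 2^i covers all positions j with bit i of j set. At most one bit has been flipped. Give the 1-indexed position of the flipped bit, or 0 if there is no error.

12

s1: b1⊕b3⊕b5⊕b7⊕b9⊕b11⊕b13⊕b15 = 0⊕1⊕0⊕1⊕1⊕1⊕1⊕1 = 0
s2: b2⊕b3⊕b6⊕b7⊕b10⊕b11⊕b14⊕b15 = 0⊕1⊕1⊕1⊕0⊕1⊕1⊕1 = 0
s4: b4⊕b5⊕b6⊕b7⊕b12⊕b13⊕b14⊕b15 = 0⊕0⊕1⊕1⊕0⊕1⊕1⊕1 = 1
s8: b8⊕b9⊕b10⊕b11⊕b12⊕b13⊕b14⊕b15 = 0⊕1⊕0⊕1⊕0⊕1⊕1⊕1 = 1
Syndrome (s8...s1) = 1100 → position 12.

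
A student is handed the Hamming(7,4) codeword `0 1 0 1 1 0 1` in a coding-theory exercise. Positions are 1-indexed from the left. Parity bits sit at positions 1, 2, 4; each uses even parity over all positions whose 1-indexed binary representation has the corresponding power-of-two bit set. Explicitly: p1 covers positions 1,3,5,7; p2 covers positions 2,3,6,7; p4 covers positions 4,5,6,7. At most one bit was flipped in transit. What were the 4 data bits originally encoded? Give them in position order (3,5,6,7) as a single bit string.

0101

s1: b1⊕b3⊕b5⊕b7 = 0⊕0⊕1⊕1 = 0
s2: b2⊕b3⊕b6⊕b7 = 1⊕0⊕0⊕1 = 0
s4: b4⊕b5⊕b6⊕b7 = 1⊕1⊕0⊕1 = 1
Syndrome (s4...s1) = 100 → position 4.
Flip bit 4: corrected codeword = 0100101
Data bits at positions 3,5,6,7: 0101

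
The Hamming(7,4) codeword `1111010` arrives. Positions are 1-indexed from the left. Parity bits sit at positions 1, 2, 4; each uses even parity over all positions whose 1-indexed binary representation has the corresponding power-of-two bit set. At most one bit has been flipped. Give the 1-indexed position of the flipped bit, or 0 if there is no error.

2

s1: b1⊕b3⊕b5⊕b7 = 1⊕1⊕0⊕0 = 0
s2: b2⊕b3⊕b6⊕b7 = 1⊕1⊕1⊕0 = 1
s4: b4⊕b5⊕b6⊕b7 = 1⊕0⊕1⊕0 = 0
Syndrome (s4...s1) = 010 → position 2.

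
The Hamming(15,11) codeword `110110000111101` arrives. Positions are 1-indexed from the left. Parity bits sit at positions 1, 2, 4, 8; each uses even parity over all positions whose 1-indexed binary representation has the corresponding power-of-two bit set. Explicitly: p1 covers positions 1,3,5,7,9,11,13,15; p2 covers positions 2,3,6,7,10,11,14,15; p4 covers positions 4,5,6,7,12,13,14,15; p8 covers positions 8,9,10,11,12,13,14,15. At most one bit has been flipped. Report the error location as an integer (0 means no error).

13

s1: b1⊕b3⊕b5⊕b7⊕b9⊕b11⊕b13⊕b15 = 1⊕0⊕1⊕0⊕0⊕1⊕1⊕1 = 1
s2: b2⊕b3⊕b6⊕b7⊕b10⊕b11⊕b14⊕b15 = 1⊕0⊕0⊕0⊕1⊕1⊕0⊕1 = 0
s4: b4⊕b5⊕b6⊕b7⊕b12⊕b13⊕b14⊕b15 = 1⊕1⊕0⊕0⊕1⊕1⊕0⊕1 = 1
s8: b8⊕b9⊕b10⊕b11⊕b12⊕b13⊕b14⊕b15 = 0⊕0⊕1⊕1⊕1⊕1⊕0⊕1 = 1
Syndrome (s8...s1) = 1101 → position 13.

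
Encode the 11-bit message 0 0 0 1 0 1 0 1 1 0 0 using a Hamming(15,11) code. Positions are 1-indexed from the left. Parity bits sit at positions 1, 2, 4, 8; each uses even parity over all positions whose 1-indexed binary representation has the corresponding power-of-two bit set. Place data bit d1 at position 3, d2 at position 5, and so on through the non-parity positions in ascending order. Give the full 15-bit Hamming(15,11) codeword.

Place data bits at non-power-of-two positions: b3=0, b5=0, b6=0, b7=1, b9=0, b10=1, b11=0, b12=1, b13=1, b14=0, b15=0.
p1 = XOR of data positions {3,5,7,9,11,13,15} = 0⊕0⊕1⊕0⊕0⊕1⊕0 = 0
p2 = XOR of data positions {3,6,7,10,11,14,15} = 0⊕0⊕1⊕1⊕0⊕0⊕0 = 0
p4 = XOR of data positions {5,6,7,12,13,14,15} = 0⊕0⊕1⊕1⊕1⊕0⊕0 = 1
p8 = XOR of data positions {9,10,11,12,13,14,15} = 0⊕1⊕0⊕1⊕1⊕0⊕0 = 1
Codeword b1..b15 = 000100110101100

000100110101100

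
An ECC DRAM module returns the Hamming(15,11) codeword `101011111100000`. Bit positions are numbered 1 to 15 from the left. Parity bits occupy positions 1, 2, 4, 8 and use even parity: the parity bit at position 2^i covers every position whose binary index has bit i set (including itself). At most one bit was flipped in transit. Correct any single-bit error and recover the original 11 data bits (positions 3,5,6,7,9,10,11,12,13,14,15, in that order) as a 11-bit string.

11111100100

s1: b1⊕b3⊕b5⊕b7⊕b9⊕b11⊕b13⊕b15 = 1⊕1⊕1⊕1⊕1⊕0⊕0⊕0 = 1
s2: b2⊕b3⊕b6⊕b7⊕b10⊕b11⊕b14⊕b15 = 0⊕1⊕1⊕1⊕1⊕0⊕0⊕0 = 0
s4: b4⊕b5⊕b6⊕b7⊕b12⊕b13⊕b14⊕b15 = 0⊕1⊕1⊕1⊕0⊕0⊕0⊕0 = 1
s8: b8⊕b9⊕b10⊕b11⊕b12⊕b13⊕b14⊕b15 = 1⊕1⊕1⊕0⊕0⊕0⊕0⊕0 = 1
Syndrome (s8...s1) = 1101 → position 13.
Flip bit 13: corrected codeword = 101011111100100
Data bits at positions 3,5,6,7,9,10,11,12,13,14,15: 11111100100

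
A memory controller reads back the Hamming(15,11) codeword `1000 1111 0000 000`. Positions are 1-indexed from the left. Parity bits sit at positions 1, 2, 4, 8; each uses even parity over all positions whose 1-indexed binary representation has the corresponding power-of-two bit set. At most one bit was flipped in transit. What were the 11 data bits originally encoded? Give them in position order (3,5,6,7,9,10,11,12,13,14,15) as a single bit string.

01110000100

s1: b1⊕b3⊕b5⊕b7⊕b9⊕b11⊕b13⊕b15 = 1⊕0⊕1⊕1⊕0⊕0⊕0⊕0 = 1
s2: b2⊕b3⊕b6⊕b7⊕b10⊕b11⊕b14⊕b15 = 0⊕0⊕1⊕1⊕0⊕0⊕0⊕0 = 0
s4: b4⊕b5⊕b6⊕b7⊕b12⊕b13⊕b14⊕b15 = 0⊕1⊕1⊕1⊕0⊕0⊕0⊕0 = 1
s8: b8⊕b9⊕b10⊕b11⊕b12⊕b13⊕b14⊕b15 = 1⊕0⊕0⊕0⊕0⊕0⊕0⊕0 = 1
Syndrome (s8...s1) = 1101 → position 13.
Flip bit 13: corrected codeword = 100011110000100
Data bits at positions 3,5,6,7,9,10,11,12,13,14,15: 01110000100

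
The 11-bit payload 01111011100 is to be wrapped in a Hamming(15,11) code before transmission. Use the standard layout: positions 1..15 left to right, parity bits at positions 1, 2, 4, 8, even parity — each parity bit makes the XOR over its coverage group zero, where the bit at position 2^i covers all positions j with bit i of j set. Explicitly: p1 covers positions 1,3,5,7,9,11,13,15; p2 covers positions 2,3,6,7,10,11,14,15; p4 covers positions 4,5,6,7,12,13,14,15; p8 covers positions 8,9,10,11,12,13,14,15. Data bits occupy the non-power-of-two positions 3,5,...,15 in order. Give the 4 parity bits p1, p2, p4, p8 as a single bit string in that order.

1110

Place data bits at non-power-of-two positions: b3=0, b5=1, b6=1, b7=1, b9=1, b10=0, b11=1, b12=1, b13=1, b14=0, b15=0.
p1 = XOR of data positions {3,5,7,9,11,13,15} = 0⊕1⊕1⊕1⊕1⊕1⊕0 = 1
p2 = XOR of data positions {3,6,7,10,11,14,15} = 0⊕1⊕1⊕0⊕1⊕0⊕0 = 1
p4 = XOR of data positions {5,6,7,12,13,14,15} = 1⊕1⊕1⊕1⊕1⊕0⊕0 = 1
p8 = XOR of data positions {9,10,11,12,13,14,15} = 1⊕0⊕1⊕1⊕1⊕0⊕0 = 0
Parity bits p1,p2,p4,p8 = 1110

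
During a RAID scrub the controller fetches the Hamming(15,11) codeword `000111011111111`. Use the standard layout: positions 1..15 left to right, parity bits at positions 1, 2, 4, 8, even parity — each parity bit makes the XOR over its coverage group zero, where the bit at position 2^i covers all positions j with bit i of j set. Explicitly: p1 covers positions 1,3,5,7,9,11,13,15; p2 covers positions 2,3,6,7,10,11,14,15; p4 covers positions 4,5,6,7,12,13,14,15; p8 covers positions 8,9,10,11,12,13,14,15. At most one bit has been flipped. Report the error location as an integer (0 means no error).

s1: b1⊕b3⊕b5⊕b7⊕b9⊕b11⊕b13⊕b15 = 0⊕0⊕1⊕0⊕1⊕1⊕1⊕1 = 1
s2: b2⊕b3⊕b6⊕b7⊕b10⊕b11⊕b14⊕b15 = 0⊕0⊕1⊕0⊕1⊕1⊕1⊕1 = 1
s4: b4⊕b5⊕b6⊕b7⊕b12⊕b13⊕b14⊕b15 = 1⊕1⊕1⊕0⊕1⊕1⊕1⊕1 = 1
s8: b8⊕b9⊕b10⊕b11⊕b12⊕b13⊕b14⊕b15 = 1⊕1⊕1⊕1⊕1⊕1⊕1⊕1 = 0
Syndrome (s8...s1) = 0111 → position 7.

7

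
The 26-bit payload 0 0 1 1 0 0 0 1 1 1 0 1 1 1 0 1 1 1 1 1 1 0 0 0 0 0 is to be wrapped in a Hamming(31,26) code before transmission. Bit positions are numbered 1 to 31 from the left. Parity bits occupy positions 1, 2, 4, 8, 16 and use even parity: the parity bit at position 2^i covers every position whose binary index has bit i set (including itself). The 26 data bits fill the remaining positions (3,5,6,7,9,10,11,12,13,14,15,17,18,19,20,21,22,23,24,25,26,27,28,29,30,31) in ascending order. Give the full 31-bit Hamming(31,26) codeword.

1000011000011101111011111100000

Place data bits at non-power-of-two positions: b3=0, b5=0, b6=1, b7=1, b9=0, b10=0, b11=0, b12=1, b13=1, b14=1, b15=0, b17=1, b18=1, b19=1, b20=0, b21=1, b22=1, b23=1, b24=1, b25=1, b26=1, b27=0, b28=0, b29=0, b30=0, b31=0.
p1 = XOR of data positions {3,5,7,9,11,13,15,17,19,21,23,25,27,29,31} = 0⊕0⊕1⊕0⊕0⊕1⊕0⊕1⊕1⊕1⊕1⊕1⊕0⊕0⊕0 = 1
p2 = XOR of data positions {3,6,7,10,11,14,15,18,19,22,23,26,27,30,31} = 0⊕1⊕1⊕0⊕0⊕1⊕0⊕1⊕1⊕1⊕1⊕1⊕0⊕0⊕0 = 0
p4 = XOR of data positions {5,6,7,12,13,14,15,20,21,22,23,28,29,30,31} = 0⊕1⊕1⊕1⊕1⊕1⊕0⊕0⊕1⊕1⊕1⊕0⊕0⊕0⊕0 = 0
p8 = XOR of data positions {9,10,11,12,13,14,15,24,25,26,27,28,29,30,31} = 0⊕0⊕0⊕1⊕1⊕1⊕0⊕1⊕1⊕1⊕0⊕0⊕0⊕0⊕0 = 0
p16 = XOR of data positions {17,18,19,20,21,22,23,24,25,26,27,28,29,30,31} = 1⊕1⊕1⊕0⊕1⊕1⊕1⊕1⊕1⊕1⊕0⊕0⊕0⊕0⊕0 = 1
Codeword b1..b31 = 1000011000011101111011111100000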